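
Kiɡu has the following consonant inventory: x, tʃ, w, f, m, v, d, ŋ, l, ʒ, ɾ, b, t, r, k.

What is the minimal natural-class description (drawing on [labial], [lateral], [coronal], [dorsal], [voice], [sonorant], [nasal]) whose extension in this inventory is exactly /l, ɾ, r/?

The class [+sonorant], [+coronal] has exactly /l, ɾ, r/ as its extension in this inventory. No smaller conjunction from the listed features achieves this: [+coronal] alone would also admit /tʃ, d, ʒ, t/; [+sonorant] alone would also admit /w, m, ŋ/; and checking the remaining single features turns up none with this extension.

[+sonorant, +coronal]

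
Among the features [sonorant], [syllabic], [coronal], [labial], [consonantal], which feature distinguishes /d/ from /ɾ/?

[sonorant]

/d/ (voiced alveolar stop) and /ɾ/ (alveolar tap) agree on [−syllabic], [+coronal], [−labial], [+consonantal]. They differ on [sonorant] (/d/ [−], /ɾ/ [+]).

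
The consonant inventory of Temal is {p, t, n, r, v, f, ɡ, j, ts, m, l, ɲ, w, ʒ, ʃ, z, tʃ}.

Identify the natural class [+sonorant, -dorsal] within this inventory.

n, r, m, l

Eliminate segments failing any feature: /p, t, v, f, ɡ, ts, ʒ, ʃ, z, tʃ/ are [-sonorant]; /j, ɲ, w/ are [+dorsal]. The remaining /n, r, m, l/ satisfy [+sonorant], [-dorsal].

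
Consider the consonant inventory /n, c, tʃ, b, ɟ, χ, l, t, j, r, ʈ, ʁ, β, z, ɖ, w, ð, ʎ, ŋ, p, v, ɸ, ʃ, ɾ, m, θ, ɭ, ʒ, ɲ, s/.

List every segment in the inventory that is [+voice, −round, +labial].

b, β, v, m

The [+voice] segments are /n, b, ɟ, l, j, r, ʁ, β, z, ɖ, w, ð, ʎ, ŋ, v, ɾ, m, ɭ, ʒ, ɲ/.
Intersecting with [−round] gives /n, b, ɟ, l, j, r, ʁ, β, z, ɖ, ð, ʎ, ŋ, v, ɾ, m, ɭ, ʒ, ɲ/.
Within that set, [+labial] leaves /b, β, v, m/.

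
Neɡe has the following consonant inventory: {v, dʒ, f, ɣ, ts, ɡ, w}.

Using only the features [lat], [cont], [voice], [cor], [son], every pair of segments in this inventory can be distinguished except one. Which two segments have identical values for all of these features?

ɣ, v

/ɣ/ (voiced velar fricative) and /v/ (voiced labiodental fricative) are both [−lateral], [+continuant], [+voice], [−coronal], [−sonorant], so none of the listed features separates them. (They do differ in [labial] and [dorsal], which are not among the given features.) Every other pair in the inventory differs on at least one listed feature.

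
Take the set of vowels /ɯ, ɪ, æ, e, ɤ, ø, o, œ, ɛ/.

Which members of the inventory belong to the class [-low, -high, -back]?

e, ø, œ, ɛ

Eliminate segments failing any feature: /ɯ, ɪ/ are [+high]; /æ/ is [+low]; /ɤ, o/ are [+back]. The remaining /e, ø, œ, ɛ/ satisfy [-low], [-high], [-back].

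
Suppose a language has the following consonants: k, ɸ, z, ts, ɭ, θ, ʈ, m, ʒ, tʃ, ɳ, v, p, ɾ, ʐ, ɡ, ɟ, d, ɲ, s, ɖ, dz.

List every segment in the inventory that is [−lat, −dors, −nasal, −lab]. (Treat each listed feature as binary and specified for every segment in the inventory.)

Checking each segment against [−lateral], [−dorsal], [−nasal], [−labial]: /z/ (voiced alveolar fricative), /ts/ (voiceless alveolar affricate), /θ/ (voiceless dental fricative), /ʈ/ (voiceless retroflex stop), /ʒ/ (voiced postalveolar fricative), /tʃ/ (voiceless postalveolar affricate), among others, satisfy every feature; every other segment in the inventory fails at least one.

z, ts, θ, ʈ, ʒ, tʃ, ɾ, ʐ, d, s, ɖ, dz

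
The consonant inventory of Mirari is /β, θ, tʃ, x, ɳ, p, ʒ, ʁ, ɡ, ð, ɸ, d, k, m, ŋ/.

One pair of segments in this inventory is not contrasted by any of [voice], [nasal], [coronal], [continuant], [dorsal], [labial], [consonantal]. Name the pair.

/ð/ (voiced dental fricative) and /ʒ/ (voiced postalveolar fricative) are both [+voice], [−nasal], [+coronal], [+continuant], [−dorsal], [−labial], [+consonantal], so none of the listed features separates them. (They do differ in [strident] and [anterior], which are not among the given features.) Every other pair in the inventory differs on at least one listed feature.

ð, ʒ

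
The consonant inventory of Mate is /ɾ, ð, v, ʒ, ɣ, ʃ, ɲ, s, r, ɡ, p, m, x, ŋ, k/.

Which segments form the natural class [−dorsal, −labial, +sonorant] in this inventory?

ɾ, r

The [−dorsal] segments are /ɾ, ð, v, ʒ, ʃ, s, r, p, m/.
Within that set, [−labial] gives /ɾ, ð, ʒ, ʃ, s, r/.
Within that set, [+sonorant] leaves /ɾ, r/.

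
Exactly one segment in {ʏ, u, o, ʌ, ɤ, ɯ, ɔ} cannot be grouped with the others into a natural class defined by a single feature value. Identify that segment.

ʏ

/ɔ, ɯ, u, ɤ, ʌ, o/ are all [+back], but /ʏ/ (high front rounded lax vowel) is [-back]. No other single segment can be removed to leave a set sharing one feature value that the removed segment lacks, so /ʏ/ is the odd one out.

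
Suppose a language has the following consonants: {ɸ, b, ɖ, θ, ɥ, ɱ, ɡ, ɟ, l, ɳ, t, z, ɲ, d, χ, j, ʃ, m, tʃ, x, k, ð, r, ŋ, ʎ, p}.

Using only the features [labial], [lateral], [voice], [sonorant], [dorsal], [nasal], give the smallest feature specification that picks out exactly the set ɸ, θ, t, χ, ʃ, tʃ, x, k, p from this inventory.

[-voice]

Every target segment is [-voice] and no other inventory member is, so one feature is enough.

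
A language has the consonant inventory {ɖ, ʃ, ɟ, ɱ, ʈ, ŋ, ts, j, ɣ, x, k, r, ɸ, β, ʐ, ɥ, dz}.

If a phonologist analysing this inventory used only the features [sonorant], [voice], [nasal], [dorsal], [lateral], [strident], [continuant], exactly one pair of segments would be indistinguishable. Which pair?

ɥ, j

Both /ɥ/ and /j/ are [+sonorant], [+voice], [-nasal], [+dorsal], [-lateral], [-strident], [+continuant]. Since the list omits [labial] and [round] — which do distinguish the labial-palatal glide from the palatal glide — this pair collapses; all other pairs remain distinct.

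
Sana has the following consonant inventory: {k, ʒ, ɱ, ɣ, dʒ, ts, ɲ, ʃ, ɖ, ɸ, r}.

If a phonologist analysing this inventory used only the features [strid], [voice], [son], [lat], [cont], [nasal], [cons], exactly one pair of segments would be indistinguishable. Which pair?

/ɱ/ (labiodental nasal) and /ɲ/ (palatal nasal) are both [−strident], [+voice], [+sonorant], [−lateral], [−continuant], [+nasal], [+consonantal], so none of the listed features separates them. (They do differ in [labial] and [dorsal], which are not among the given features.) Every other pair in the inventory differs on at least one listed feature.

ɱ, ɲ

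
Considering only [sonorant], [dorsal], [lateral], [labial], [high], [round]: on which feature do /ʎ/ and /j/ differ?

[lateral]

/ʎ/ is the palatal lateral approximant and /j/ is the palatal glide. Both are [+sonorant], [+dorsal], [-labial], [+high], [-round]. /ʎ/ is [+lateral] while /j/ is [-lateral], so the distinguishing feature is [lateral].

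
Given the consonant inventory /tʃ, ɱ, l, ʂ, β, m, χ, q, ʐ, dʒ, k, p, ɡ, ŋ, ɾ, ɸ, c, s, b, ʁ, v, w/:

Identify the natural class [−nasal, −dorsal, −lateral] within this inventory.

tʃ, ʂ, β, ʐ, dʒ, p, ɾ, ɸ, s, b, v

The [−nasal] segments are /tʃ, l, ʂ, β, χ, q, ʐ, dʒ, k, p, ɡ, ɾ, ɸ, c, s, b, ʁ, v, w/.
Intersecting with [−dorsal] gives /tʃ, l, ʂ, β, ʐ, dʒ, p, ɾ, ɸ, s, b, v/.
Among these, [−lateral] leaves /tʃ, ʂ, β, ʐ, dʒ, p, ɾ, ɸ, s, b, v/.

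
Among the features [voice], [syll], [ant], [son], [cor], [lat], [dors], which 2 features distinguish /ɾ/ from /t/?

[sonorant], [voice]

/ɾ/ (alveolar tap) and /t/ (voiceless alveolar stop) agree on [−syllabic], [+anterior], [+coronal], [−lateral], [−dorsal]. They differ on [sonorant] (/ɾ/ [+], /t/ [−]), [voice] (/ɾ/ [+], /t/ [−]).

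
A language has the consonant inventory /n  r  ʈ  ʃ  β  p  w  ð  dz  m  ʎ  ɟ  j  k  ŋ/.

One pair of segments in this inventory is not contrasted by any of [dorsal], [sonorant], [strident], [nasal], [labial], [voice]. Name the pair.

ʎ, j

/ʎ/ (palatal lateral approximant) and /j/ (palatal glide) are both [+dorsal], [+sonorant], [−strident], [−nasal], [−labial], [+voice], so none of the listed features separates them. (They do differ in [lateral], which is not among the given features.) Every other pair in the inventory differs on at least one listed feature.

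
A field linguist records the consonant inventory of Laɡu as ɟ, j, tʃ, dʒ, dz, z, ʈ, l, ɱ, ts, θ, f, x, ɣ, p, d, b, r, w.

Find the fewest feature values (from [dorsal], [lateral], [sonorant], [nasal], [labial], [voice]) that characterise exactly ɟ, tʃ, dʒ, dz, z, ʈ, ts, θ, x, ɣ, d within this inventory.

[−sonorant, −labial]

The class [−sonorant], [−labial] has exactly /ɟ, tʃ, dʒ, dz, z, ʈ, ts, θ, x, ɣ, d/ as its extension in this inventory. No smaller conjunction from the listed features achieves this: [−labial] alone would also admit /j, l, r/; [−sonorant] alone would also admit /f, p, b/; and checking the remaining single features turns up none with this extension.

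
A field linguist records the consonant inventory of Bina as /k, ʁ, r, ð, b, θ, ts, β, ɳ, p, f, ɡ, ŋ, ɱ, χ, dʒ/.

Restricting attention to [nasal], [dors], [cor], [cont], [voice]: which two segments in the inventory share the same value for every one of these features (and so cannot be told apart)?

r, ð

Both /r/ and /ð/ are [-nasal], [-dorsal], [+coronal], [+continuant], [+voice]. Since the list omits [sonorant] — which does distinguish the alveolar trill from the voiced dental fricative — this pair collapses; all other pairs remain distinct.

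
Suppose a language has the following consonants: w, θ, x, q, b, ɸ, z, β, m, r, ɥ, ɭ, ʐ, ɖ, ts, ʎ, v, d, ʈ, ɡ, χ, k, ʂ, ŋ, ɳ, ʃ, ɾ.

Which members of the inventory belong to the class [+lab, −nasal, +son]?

w, ɥ

Checking each segment against [+labial], [−nasal], [+sonorant]: /w/ (labial-velar glide), /ɥ/ (labial-palatal glide) satisfy every feature; every other segment in the inventory fails at least one.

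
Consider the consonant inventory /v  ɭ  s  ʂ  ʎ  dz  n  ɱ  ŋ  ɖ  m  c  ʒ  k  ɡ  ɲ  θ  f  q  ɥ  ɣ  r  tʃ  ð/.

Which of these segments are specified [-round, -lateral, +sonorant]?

Checking each segment against [-round], [-lateral], [+sonorant]: /n/ (alveolar nasal), /ɱ/ (labiodental nasal), /ŋ/ (velar nasal), /m/ (bilabial nasal), /ɲ/ (palatal nasal), /r/ (alveolar trill) satisfy every feature; every other segment in the inventory fails at least one.

n, ɱ, ŋ, m, ɲ, r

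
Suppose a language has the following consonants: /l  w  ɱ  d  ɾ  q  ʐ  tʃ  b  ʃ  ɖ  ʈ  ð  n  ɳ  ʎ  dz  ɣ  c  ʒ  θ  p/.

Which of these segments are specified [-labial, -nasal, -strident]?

Checking each segment against [-labial], [-nasal], [-strident]: /l/ (alveolar lateral approximant), /d/ (voiced alveolar stop), /ɾ/ (alveolar tap), /q/ (voiceless uvular stop), /ɖ/ (voiced retroflex stop), /ʈ/ (voiceless retroflex stop), among others, satisfy every feature; every other segment in the inventory fails at least one.

l, d, ɾ, q, ɖ, ʈ, ð, ʎ, ɣ, c, θ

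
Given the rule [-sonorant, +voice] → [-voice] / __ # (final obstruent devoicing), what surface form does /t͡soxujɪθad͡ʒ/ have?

The only segment in the rule's environment that also matches [-sonorant, +voice] is /d͡ʒ/. Applying [-voice] turns the voiced postalveolar affricate into /t͡ʃ/ (voiceless postalveolar affricate), giving [t͡soxujɪθat͡ʃ].

[t͡soxujɪθat͡ʃ]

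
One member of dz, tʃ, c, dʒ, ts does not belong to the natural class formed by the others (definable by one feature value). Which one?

[delayed release] (equivalently [strident], [dorsal]) groups all but one: /tʃ, dz, dʒ, ts/ share [+delayed release] while /c/ (voiceless palatal stop) alone is [−delayed release]. Removing any other segment would not leave a single-feature class that excludes it.

c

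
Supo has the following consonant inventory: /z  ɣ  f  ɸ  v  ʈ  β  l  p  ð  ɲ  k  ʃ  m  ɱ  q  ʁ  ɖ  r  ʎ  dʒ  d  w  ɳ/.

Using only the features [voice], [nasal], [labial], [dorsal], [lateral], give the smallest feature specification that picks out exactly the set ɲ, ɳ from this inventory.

The class [+nasal], [−labial] has exactly /ɲ, ɳ/ as its extension in this inventory. No smaller conjunction from the listed features achieves this: [−labial] alone would also admit /z, ɣ, ʈ, l, …/; [+nasal] alone would also admit /m, ɱ/; and checking the remaining single features turns up none with this extension.

[+nasal, −labial]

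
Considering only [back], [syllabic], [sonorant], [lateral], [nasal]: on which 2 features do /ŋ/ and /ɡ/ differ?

[sonorant], [nasal]

/ŋ/ is the velar nasal and /ɡ/ is the voiced velar stop. Both are [+back], [−syllabic], [−lateral]. /ŋ/ is [+sonorant] while /ɡ/ is [−sonorant]; /ŋ/ is [+nasal] while /ɡ/ is [−nasal], so the distinguishing features are [sonorant], [nasal].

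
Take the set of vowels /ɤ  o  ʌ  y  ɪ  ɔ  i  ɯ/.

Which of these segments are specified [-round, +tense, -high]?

Among the inventory, the [-round] segments are /ɤ, ʌ, ɪ, i, ɯ/.
Intersecting with [+tense] gives /ɤ, i, ɯ/.
Of those, [-high] leaves /ɤ/.

ɤ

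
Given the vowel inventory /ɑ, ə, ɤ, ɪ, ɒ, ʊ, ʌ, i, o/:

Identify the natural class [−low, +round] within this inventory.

ʊ, o

Checking each segment against [−low], [+round]: /ʊ/ (high back rounded lax vowel), /o/ (mid back rounded tense vowel) satisfy every feature; every other segment in the inventory fails at least one.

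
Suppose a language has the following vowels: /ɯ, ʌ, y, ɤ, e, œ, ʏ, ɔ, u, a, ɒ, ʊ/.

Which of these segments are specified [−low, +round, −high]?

œ, ɔ

First, the [−low] segments are /ɯ, ʌ, y, ɤ, e, œ, ʏ, ɔ, u, ʊ/.
Within that set, [+round] gives /y, œ, ʏ, ɔ, u, ʊ/.
Then [−high] leaves /œ, ɔ/.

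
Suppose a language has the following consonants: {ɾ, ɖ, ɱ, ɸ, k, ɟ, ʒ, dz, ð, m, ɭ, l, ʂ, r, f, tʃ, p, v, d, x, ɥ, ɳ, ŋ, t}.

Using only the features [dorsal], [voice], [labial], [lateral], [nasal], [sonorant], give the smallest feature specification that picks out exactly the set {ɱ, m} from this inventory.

The class [+nasal], [+labial] has exactly /ɱ, m/ as its extension in this inventory. No smaller conjunction from the listed features achieves this: [+labial] alone would also admit /ɸ, f, p, v, …/; [+nasal] alone would also admit /ɳ, ŋ/; and checking the remaining single features turns up none with this extension.

[+nasal, +labial]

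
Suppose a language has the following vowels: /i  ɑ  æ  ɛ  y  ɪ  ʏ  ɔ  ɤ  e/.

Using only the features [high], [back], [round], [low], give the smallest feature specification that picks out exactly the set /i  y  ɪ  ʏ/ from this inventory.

[+high]

Every target segment is [+high] and no other inventory member is, so one feature is enough.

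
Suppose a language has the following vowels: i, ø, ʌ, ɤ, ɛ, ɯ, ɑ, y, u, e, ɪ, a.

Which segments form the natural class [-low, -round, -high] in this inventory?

ʌ, ɤ, ɛ, e

The [-low] segments are /i, ø, ʌ, ɤ, ɛ, ɯ, y, u, e, ɪ/.
Of those, [-round] gives /i, ʌ, ɤ, ɛ, ɯ, e, ɪ/.
Of those, [-high] leaves /ʌ, ɤ, ɛ, e/.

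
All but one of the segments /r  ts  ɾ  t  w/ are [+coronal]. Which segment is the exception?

/w/ is the labial-velar glide, which is [-coronal]; the rest — /r, ɾ, ts, t/ — are [+coronal].

w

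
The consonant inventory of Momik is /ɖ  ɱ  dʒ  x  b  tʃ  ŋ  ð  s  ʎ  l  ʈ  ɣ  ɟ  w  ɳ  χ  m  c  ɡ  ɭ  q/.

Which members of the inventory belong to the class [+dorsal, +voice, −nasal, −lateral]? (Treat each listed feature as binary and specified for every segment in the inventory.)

ɣ, ɟ, w, ɡ

Eliminate segments failing any feature: /ɖ, ɱ, dʒ, b, tʃ, ð, s, l, ʈ, ɳ, m, ɭ/ are [−dorsal]; /x, χ, c, q/ are [−voice]; /ŋ/ is [+nasal]; /ʎ/ is [+lateral]. The remaining /ɣ, ɟ, w, ɡ/ satisfy [+dorsal], [+voice], [−nasal], [−lateral].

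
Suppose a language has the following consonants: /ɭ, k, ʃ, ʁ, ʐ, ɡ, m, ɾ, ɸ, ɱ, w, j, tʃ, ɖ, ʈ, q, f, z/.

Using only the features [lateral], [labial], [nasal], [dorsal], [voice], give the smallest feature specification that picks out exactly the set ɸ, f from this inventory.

The class [-voice], [+labial] has exactly /ɸ, f/ as its extension in this inventory. No smaller conjunction from the listed features achieves this: [+labial] alone would also admit /m, ɱ, w/; [-voice] alone would also admit /k, ʃ, tʃ, ʈ, …/; and checking the remaining single features turns up none with this extension.

[-voice, +labial]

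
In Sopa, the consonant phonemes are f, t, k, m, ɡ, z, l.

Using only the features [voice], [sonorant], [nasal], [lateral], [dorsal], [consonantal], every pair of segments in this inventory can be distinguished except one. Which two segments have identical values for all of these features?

Both /f/ and /t/ are [−voice], [−sonorant], [−nasal], [−lateral], [−dorsal], [+consonantal]. Since the list omits [continuant], [labial] and [coronal] — which do distinguish the voiceless labiodental fricative from the voiceless alveolar stop — this pair collapses; all other pairs remain distinct.

f, t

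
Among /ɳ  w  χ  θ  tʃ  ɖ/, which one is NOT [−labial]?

w

Every segment except /w/ is [−labial]. /w/ (labial-velar glide) is [+labial], so it is the exception.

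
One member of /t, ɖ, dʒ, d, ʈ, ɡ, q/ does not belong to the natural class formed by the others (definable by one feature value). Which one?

dʒ

[delayed release] (equivalently [strident]) groups all but one: /ʈ, q, ɡ, t, d, ɖ/ share [-delayed release] while /dʒ/ (voiced postalveolar affricate) alone is [+delayed release]. Removing any other segment would not leave a single-feature class that excludes it.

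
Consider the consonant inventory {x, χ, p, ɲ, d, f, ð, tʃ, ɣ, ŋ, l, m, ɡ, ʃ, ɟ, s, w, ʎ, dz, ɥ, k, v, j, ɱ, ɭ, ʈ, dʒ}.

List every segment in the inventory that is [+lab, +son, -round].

m, ɱ

Checking each segment against [+labial], [+sonorant], [-round]: /m/ (bilabial nasal), /ɱ/ (labiodental nasal) satisfy every feature; every other segment in the inventory fails at least one.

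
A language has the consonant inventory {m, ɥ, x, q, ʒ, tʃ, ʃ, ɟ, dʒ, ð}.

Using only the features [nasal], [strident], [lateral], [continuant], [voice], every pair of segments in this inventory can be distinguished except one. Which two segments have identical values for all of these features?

Both /ð/ and /ɥ/ are [-nasal], [-strident], [-lateral], [+continuant], [+voice]. Since the list omits [sonorant], [labial], [round] and [dorsal] — which do distinguish the voiced dental fricative from the labial-palatal glide — this pair collapses; all other pairs remain distinct.

ð, ɥ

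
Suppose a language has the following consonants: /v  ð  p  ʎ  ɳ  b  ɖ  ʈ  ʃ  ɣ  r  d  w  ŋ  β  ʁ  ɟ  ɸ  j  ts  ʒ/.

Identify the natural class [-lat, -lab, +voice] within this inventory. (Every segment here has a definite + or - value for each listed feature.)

ð, ɳ, ɖ, ɣ, r, d, ŋ, ʁ, ɟ, j, ʒ

Eliminate segments failing any feature: /v, p, b, w, β, ɸ/ are [+labial]; /ʎ/ is [+lateral]; /ʈ, ʃ, ts/ are [-voice]. The remaining /ð, ɳ, ɖ, ɣ, r, d, ŋ, ʁ, ɟ, j, ʒ/ satisfy [-lateral], [-labial], [+voice].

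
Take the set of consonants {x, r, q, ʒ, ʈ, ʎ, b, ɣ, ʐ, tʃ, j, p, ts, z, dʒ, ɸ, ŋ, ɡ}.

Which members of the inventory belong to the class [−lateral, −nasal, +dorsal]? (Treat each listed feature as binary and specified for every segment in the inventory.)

x, q, ɣ, j, ɡ

First, the [−lateral] segments are /x, r, q, ʒ, ʈ, b, ɣ, ʐ, tʃ, j, p, ts, z, dʒ, ɸ, ŋ, ɡ/.
Within that set, [−nasal] gives /x, r, q, ʒ, ʈ, b, ɣ, ʐ, tʃ, j, p, ts, z, dʒ, ɸ, ɡ/.
Among these, [+dorsal] leaves /x, q, ɣ, j, ɡ/.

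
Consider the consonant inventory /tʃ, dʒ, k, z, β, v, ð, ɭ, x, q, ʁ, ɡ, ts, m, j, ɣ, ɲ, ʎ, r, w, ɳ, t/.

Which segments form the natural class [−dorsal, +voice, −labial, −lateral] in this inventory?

dʒ, z, ð, r, ɳ

Eliminate segments failing any feature: /tʃ, ts, t/ are [−voice]; /k, x, q, ʁ, ɡ, j, ɣ, ɲ, ʎ, w/ are [+dorsal]; /β, v, m/ are [+labial]; /ɭ/ is [+lateral]. The remaining /dʒ, z, ð, r, ɳ/ satisfy [−dorsal], [+voice], [−labial], [−lateral].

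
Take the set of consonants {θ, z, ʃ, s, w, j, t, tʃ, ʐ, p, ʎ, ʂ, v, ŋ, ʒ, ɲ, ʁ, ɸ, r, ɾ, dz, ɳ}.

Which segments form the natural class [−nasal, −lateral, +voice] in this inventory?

z, w, j, ʐ, v, ʒ, ʁ, r, ɾ, dz

Among the inventory, the [−nasal] segments are /θ, z, ʃ, s, w, j, t, tʃ, ʐ, p, ʎ, ʂ, v, ʒ, ʁ, ɸ, r, ɾ, dz/.
Among these, [−lateral] gives /θ, z, ʃ, s, w, j, t, tʃ, ʐ, p, ʂ, v, ʒ, ʁ, ɸ, r, ɾ, dz/.
Intersecting with [+voice] leaves /z, w, j, ʐ, v, ʒ, ʁ, r, ɾ, dz/.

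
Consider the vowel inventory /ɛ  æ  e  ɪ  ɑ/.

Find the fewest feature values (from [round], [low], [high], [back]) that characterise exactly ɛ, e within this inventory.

[−high, −low]

The class [−high], [−low] has exactly /ɛ, e/ as its extension in this inventory. No smaller conjunction from the listed features achieves this: [−low] alone would also admit /ɪ/; [−high] alone would also admit /æ, ɑ/; and checking the remaining single features turns up none with this extension.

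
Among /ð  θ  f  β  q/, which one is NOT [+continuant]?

/θ, ð, f, β/ are all [+continuant]; /q/ (voiceless uvular stop) is [−continuant].

q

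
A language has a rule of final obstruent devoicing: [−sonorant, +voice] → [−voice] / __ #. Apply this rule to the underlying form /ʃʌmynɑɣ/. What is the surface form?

[ʃʌmynɑx]

Only the final segment /ɣ/ is both word-final and matches the structural description. It is a voiced velar fricative, so [−sonorant, +voice] holds; changing it to [−voice] with all other features held fixed yields /x/ (voiceless velar fricative). No other segment meets both the structural description and the environment, so the output is [ʃʌmynɑx].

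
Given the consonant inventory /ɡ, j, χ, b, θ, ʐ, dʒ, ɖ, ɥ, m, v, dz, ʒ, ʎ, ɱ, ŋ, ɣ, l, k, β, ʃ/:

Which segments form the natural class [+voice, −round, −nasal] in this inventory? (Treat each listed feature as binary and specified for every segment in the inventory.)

ɡ, j, b, ʐ, dʒ, ɖ, v, dz, ʒ, ʎ, ɣ, l, β

Checking each segment against [+voice], [−round], [−nasal]: /ɡ/ (voiced velar stop), /j/ (palatal glide), /b/ (voiced bilabial stop), /ʐ/ (voiced retroflex fricative), /dʒ/ (voiced postalveolar affricate), /ɖ/ (voiced retroflex stop), among others, satisfy every feature; every other segment in the inventory fails at least one.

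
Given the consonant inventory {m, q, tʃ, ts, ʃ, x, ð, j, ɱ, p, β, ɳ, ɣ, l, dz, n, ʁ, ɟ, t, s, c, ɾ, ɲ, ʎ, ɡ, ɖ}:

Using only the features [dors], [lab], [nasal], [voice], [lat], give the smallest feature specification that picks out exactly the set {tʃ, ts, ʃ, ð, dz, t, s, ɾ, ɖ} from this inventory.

The class [−nasal], [−lateral], [−labial], [−dorsal] has exactly /tʃ, ts, ʃ, ð, dz, t, s, ɾ, ɖ/ as its extension in this inventory. No smaller conjunction from the listed features achieves this: [−lateral, −labial, −dorsal] alone would also admit /ɳ, n/; [−nasal, −labial, −dorsal] alone would also admit /l/; [−nasal, −lateral, −dorsal] alone would also admit /p, β/; [−nasal, −lateral, −labial] alone would also admit /q, x, j, ɣ, …/; and checking the remaining three-feature bundles turns up none with this extension.

[−nasal, −lat, −lab, −dors]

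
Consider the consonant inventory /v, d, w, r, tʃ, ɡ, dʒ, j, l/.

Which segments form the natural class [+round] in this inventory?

The [+round] segments here are /w/; the remaining /v, d, r, tʃ, ɡ, dʒ, j, l/ are [-round].

w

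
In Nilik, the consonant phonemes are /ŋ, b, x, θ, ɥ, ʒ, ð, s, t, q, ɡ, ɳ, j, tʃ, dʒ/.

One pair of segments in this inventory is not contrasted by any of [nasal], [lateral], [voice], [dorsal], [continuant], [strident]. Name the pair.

/ɥ/ (labial-palatal glide) and /j/ (palatal glide) are both [−nasal], [−lateral], [+voice], [+dorsal], [+continuant], [−strident], so none of the listed features separates them. (They do differ in [labial] and [round], which are not among the given features.) Every other pair in the inventory differs on at least one listed feature.

ɥ, j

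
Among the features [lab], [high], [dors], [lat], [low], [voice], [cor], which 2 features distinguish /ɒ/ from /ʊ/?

/ɒ/ is the low back rounded vowel and /ʊ/ is the high back rounded lax vowel. Both are [+labial], [+dorsal], [−lateral], [+voice], [−coronal]. /ɒ/ is [−high] while /ʊ/ is [+high]; /ɒ/ is [+low] while /ʊ/ is [−low], so the distinguishing features are [high], [low].

[high], [low]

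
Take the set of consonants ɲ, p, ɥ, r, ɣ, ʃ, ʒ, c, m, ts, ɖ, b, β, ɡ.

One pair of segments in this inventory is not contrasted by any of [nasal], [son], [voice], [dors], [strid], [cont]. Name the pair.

/ɖ/ (voiced retroflex stop) and /b/ (voiced bilabial stop) are both [−nasal], [−sonorant], [+voice], [−dorsal], [−strident], [−continuant], so none of the listed features separates them. (They do differ in [labial] and [coronal], which are not among the given features.) Every other pair in the inventory differs on at least one listed feature.

ɖ, b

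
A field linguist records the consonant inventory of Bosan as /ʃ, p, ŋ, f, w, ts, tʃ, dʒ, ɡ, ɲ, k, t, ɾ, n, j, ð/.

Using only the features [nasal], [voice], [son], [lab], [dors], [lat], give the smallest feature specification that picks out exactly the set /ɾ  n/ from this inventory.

Every target segment is [+sonorant], [−dorsal]; each remaining inventory member fails at least one of these. Each conjunct is needed — [−dorsal] alone would also admit /ʃ, p, f, ts, …/; [+sonorant] alone would also admit /ŋ, w, ɲ, j/ — and no other single listed feature has exactly this extension, so two is the minimum.

[+son, −dors]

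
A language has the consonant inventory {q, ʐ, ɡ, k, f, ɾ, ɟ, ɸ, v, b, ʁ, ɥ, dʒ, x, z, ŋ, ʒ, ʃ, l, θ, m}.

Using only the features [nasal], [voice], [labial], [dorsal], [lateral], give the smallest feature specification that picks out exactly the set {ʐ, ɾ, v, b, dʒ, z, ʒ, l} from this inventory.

[+voice, -nasal, -dorsal]

Every target segment is [+voice], [-nasal], [-dorsal]; each remaining inventory member fails at least one of these. Each conjunct is needed — [-nasal, -dorsal] alone would also admit /f, ɸ, ʃ, θ/; [+voice, -dorsal] alone would also admit /m/; [+voice, -nasal] alone would also admit /ɡ, ɟ, ʁ, ɥ/ — and no other combination of two listed features has exactly this extension, so three is the minimum.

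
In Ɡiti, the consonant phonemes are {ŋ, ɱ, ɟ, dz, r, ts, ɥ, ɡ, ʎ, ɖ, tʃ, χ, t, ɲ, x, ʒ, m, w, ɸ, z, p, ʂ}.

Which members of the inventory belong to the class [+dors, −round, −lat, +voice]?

ŋ, ɟ, ɡ, ɲ

Eliminate segments failing any feature: /ɱ, dz, r, ts, ɖ, tʃ, t, ʒ, m, ɸ, z, p, ʂ/ are [−dorsal]; /ɥ, w/ are [+round]; /ʎ/ is [+lateral]; /χ, x/ are [−voice]. The remaining /ŋ, ɟ, ɡ, ɲ/ satisfy [+dorsal], [−round], [−lateral], [+voice].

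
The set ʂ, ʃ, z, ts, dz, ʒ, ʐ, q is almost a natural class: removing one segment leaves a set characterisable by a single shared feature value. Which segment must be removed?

/z, ʂ, ʐ, ʒ, ʃ, ts, dz/ are all [+strident], but /q/ (voiceless uvular stop) is [−strident]. No other single segment can be removed to leave a set sharing one feature value that the removed segment lacks, so /q/ is the odd one out.

q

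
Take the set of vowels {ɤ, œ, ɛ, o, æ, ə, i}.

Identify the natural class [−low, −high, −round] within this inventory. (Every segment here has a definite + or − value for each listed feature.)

ɤ, ɛ, ə

Eliminate segments failing any feature: /œ, o/ are [+round]; /æ/ is [+low]; /i/ is [+high]. The remaining /ɤ, ɛ, ə/ satisfy [−low], [−high], [−round].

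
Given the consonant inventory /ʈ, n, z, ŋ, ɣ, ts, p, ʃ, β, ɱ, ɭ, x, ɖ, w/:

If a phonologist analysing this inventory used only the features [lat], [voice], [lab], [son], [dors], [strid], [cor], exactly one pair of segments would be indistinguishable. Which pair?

On the given features, /ts/ and /ʃ/ have an identical profile: [-lateral], [-voice], [-labial], [-sonorant], [-dorsal], [+strident], [+coronal]. No other two segments in the inventory coincide on all 7 features. (They do differ in [continuant], [anterior] and [distributed], which are not among the given features.)

ts, ʃ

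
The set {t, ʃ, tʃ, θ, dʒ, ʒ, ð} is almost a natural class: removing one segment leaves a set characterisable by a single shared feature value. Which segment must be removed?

t

[distributed] groups all but one: /θ, tʃ, ð, ʃ, dʒ, ʒ/ share [+distributed] while /t/ (voiceless alveolar stop) alone is [−distributed]. Removing any other segment would not leave a single-feature class that excludes it.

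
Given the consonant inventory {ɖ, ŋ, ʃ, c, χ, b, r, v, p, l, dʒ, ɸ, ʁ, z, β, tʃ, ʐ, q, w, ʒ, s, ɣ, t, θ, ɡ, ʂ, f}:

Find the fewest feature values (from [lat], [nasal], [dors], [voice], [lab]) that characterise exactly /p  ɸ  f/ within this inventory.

The class [-voice], [+labial] has exactly /p, ɸ, f/ as its extension in this inventory. No smaller conjunction from the listed features achieves this: [+labial] alone would also admit /b, v, β, w/; [-voice] alone would also admit /ʃ, c, χ, tʃ, …/; and checking the remaining single features turns up none with this extension.

[-voice, +lab]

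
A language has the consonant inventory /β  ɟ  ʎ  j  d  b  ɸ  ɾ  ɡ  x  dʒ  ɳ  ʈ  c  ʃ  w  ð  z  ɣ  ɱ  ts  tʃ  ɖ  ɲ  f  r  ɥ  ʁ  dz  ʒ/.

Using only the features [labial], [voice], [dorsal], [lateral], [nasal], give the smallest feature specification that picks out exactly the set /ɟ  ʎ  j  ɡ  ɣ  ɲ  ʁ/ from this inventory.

The class [+voice], [−labial], [+dorsal] has exactly /ɟ, ʎ, j, ɡ, ɣ, ɲ, ʁ/ as its extension in this inventory. No smaller conjunction from the listed features achieves this: [−labial, +dorsal] alone would also admit /x, c/; [+voice, +dorsal] alone would also admit /w, ɥ/; [+voice, −labial] alone would also admit /d, ɾ, dʒ, ɳ, …/; and checking the remaining two-feature bundles turns up none with this extension.

[+voice, −labial, +dorsal]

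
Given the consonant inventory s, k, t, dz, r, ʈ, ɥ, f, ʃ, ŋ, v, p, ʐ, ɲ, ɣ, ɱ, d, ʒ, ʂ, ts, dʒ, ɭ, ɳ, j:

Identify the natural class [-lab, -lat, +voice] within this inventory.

dz, r, ŋ, ʐ, ɲ, ɣ, d, ʒ, dʒ, ɳ, j

Checking each segment against [-labial], [-lateral], [+voice]: /dz/ (voiced alveolar affricate), /r/ (alveolar trill), /ŋ/ (velar nasal), /ʐ/ (voiced retroflex fricative), /ɲ/ (palatal nasal), /ɣ/ (voiced velar fricative), among others, satisfy every feature; every other segment in the inventory fails at least one.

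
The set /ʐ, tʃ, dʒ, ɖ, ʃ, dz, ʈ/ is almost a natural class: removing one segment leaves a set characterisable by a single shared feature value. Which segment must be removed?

dz

[anterior] groups all but one: /dʒ, tʃ, ʃ, ɖ, ʐ, ʈ/ share [−anterior] while /dz/ (voiced alveolar affricate) alone is [+anterior]. Removing any other segment would not leave a single-feature class that excludes it.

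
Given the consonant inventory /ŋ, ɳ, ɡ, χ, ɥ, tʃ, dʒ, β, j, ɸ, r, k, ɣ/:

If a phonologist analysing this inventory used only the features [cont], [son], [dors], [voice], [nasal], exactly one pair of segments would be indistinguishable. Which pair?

ɥ, j

On the given features, /ɥ/ and /j/ have an identical profile: [+continuant], [+sonorant], [+dorsal], [+voice], [−nasal]. No other two segments in the inventory coincide on all 5 features. (They do differ in [labial] and [round], which are not among the given features.)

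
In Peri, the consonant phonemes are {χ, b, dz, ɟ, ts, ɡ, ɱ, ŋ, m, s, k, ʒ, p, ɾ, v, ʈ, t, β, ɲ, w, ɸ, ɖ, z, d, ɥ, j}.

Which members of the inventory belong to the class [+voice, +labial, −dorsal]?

Eliminate segments failing any feature: /χ, ts, s, k, p, ʈ, t, ɸ/ are [−voice]; /dz, ɟ, ɡ, ŋ, ʒ, ɾ, ɲ, ɖ, z, d, j/ are [−labial]; /w, ɥ/ are [+dorsal]. The remaining /b, ɱ, m, v, β/ satisfy [+voice], [+labial], [−dorsal].

b, ɱ, m, v, β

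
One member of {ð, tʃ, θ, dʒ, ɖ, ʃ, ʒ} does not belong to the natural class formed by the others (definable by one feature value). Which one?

/ð, ʃ, tʃ, ʒ, dʒ, θ/ are all [+distributed], but /ɖ/ (voiced retroflex stop) is [−distributed]. No other single segment can be removed to leave a set sharing one feature value that the removed segment lacks, so /ɖ/ is the odd one out.

ɖ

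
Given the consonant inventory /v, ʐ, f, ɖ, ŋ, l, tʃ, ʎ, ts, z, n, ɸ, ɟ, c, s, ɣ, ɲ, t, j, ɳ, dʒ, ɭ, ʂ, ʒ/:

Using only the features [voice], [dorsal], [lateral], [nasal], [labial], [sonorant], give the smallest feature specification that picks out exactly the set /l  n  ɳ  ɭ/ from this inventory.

[+sonorant, −dorsal]

Every target segment is [+sonorant], [−dorsal]; each remaining inventory member fails at least one of these. Each conjunct is needed — [−dorsal] alone would also admit /v, ʐ, f, ɖ, …/; [+sonorant] alone would also admit /ŋ, ʎ, ɲ, j/ — and no other single listed feature has exactly this extension, so two is the minimum.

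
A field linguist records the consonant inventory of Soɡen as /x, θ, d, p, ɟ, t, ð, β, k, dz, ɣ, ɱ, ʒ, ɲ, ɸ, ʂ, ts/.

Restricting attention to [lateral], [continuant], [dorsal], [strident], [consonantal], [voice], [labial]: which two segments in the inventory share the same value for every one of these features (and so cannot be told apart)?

Both /ɲ/ and /ɟ/ are [−lateral], [−continuant], [+dorsal], [−strident], [+consonantal], [+voice], [−labial]. Since the list omits [sonorant] and [nasal] — which do distinguish the palatal nasal from the voiced palatal stop — this pair collapses; all other pairs remain distinct.

ɲ, ɟ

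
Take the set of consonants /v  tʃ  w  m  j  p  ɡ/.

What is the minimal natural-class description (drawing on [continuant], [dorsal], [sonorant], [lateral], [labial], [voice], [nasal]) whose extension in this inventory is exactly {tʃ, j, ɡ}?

[-labial]

Every target segment is [-labial] and no other inventory member is, so one feature is enough.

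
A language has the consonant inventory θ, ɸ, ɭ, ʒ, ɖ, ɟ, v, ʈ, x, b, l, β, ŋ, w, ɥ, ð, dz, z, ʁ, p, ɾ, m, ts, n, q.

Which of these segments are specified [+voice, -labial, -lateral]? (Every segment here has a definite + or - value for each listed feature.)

ʒ, ɖ, ɟ, ŋ, ð, dz, z, ʁ, ɾ, n

Checking each segment against [+voice], [-labial], [-lateral]: /ʒ/ (voiced postalveolar fricative), /ɖ/ (voiced retroflex stop), /ɟ/ (voiced palatal stop), /ŋ/ (velar nasal), /ð/ (voiced dental fricative), /dz/ (voiced alveolar affricate), among others, satisfy every feature; every other segment in the inventory fails at least one.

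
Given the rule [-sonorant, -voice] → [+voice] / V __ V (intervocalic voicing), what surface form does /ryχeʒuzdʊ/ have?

Only /χ/ occurs between two vowels (/y/ __ /e/) and matches the structural description. It is a voiceless uvular fricative, so [-sonorant, -voice] holds; changing it to [+voice] with all other features held fixed yields /ʁ/ (voiced uvular fricative). No other segment meets both the structural description and the environment, so the output is [ryʁeʒuzdʊ].

[ryʁeʒuzdʊ]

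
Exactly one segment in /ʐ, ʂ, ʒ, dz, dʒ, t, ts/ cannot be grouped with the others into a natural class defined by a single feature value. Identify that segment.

t

[strident] groups all but one: /ʒ, ʂ, dʒ, ts, dz, ʐ/ share [+strident] while /t/ (voiceless alveolar stop) alone is [-strident]. Removing any other segment would not leave a single-feature class that excludes it.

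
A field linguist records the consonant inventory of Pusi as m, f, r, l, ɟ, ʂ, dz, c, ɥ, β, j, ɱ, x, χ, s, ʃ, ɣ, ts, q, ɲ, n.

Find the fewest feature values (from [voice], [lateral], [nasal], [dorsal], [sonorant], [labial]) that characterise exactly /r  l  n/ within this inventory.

[+sonorant, −labial, −dorsal]

Every target segment is [+sonorant], [−labial], [−dorsal]; each remaining inventory member fails at least one of these. Each conjunct is needed — [−labial, −dorsal] alone would also admit /ʂ, dz, s, ʃ, …/; [+sonorant, −dorsal] alone would also admit /m, ɱ/; [+sonorant, −labial] alone would also admit /j, ɲ/ — and no other combination of two listed features has exactly this extension, so three is the minimum.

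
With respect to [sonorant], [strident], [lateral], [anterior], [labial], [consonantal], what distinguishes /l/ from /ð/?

[sonorant], [lateral]

/l/ is the alveolar lateral approximant and /ð/ is the voiced dental fricative. Both are [-strident], [+anterior], [-labial], [+consonantal]. /l/ is [+sonorant] while /ð/ is [-sonorant]; /l/ is [+lateral] while /ð/ is [-lateral], so the distinguishing features are [sonorant], [lateral].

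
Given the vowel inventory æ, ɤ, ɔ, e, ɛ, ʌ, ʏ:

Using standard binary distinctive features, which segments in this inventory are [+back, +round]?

ɔ

Checking each segment against [+back], [+round]: /ɔ/ (mid back rounded lax vowel) satisfies every feature; every other segment in the inventory fails at least one.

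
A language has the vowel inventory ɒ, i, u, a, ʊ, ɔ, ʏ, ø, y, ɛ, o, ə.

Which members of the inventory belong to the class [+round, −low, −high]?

First, the [+round] segments are /ɒ, u, ʊ, ɔ, ʏ, ø, y, o/.
Within that set, [−low] gives /u, ʊ, ɔ, ʏ, ø, y, o/.
Within that set, [−high] leaves /ɔ, ø, o/.

ɔ, ø, o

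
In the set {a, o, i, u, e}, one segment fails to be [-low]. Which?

Every segment except /a/ is [-low]. /a/ (low unrounded vowel) is [+low], so it is the exception.

a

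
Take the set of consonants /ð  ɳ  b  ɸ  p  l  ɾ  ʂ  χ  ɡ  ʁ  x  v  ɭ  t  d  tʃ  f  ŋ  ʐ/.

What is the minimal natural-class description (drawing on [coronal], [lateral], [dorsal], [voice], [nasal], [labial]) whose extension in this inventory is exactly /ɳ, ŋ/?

[+nasal]

The target set is precisely the extension of [+nasal] in this inventory.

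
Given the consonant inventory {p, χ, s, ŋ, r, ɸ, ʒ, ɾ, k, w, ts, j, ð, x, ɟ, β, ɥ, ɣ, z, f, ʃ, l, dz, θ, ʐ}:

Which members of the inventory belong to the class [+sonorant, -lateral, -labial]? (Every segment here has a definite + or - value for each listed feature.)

ŋ, r, ɾ, j

Checking each segment against [+sonorant], [-lateral], [-labial]: /ŋ/ (velar nasal), /r/ (alveolar trill), /ɾ/ (alveolar tap), /j/ (palatal glide) satisfy every feature; every other segment in the inventory fails at least one.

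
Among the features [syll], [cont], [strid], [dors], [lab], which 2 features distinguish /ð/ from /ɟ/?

[continuant], [dorsal]

/ð/ (voiced dental fricative) and /ɟ/ (voiced palatal stop) agree on [−syllabic], [−strident], [−labial]. They differ on [continuant] (/ð/ [+], /ɟ/ [−]), [dorsal] (/ð/ [−], /ɟ/ [+]).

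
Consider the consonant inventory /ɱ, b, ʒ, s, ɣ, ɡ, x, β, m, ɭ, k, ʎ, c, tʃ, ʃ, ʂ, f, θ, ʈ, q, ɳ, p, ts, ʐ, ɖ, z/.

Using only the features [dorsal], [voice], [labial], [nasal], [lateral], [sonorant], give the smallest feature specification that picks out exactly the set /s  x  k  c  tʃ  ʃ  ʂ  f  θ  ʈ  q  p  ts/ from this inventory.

/s, x, k, c, tʃ, ʃ, ʂ, f, θ, ʈ, q, p, ts/ are exactly the [−voice] segments in the inventory, so a single feature suffices.

[−voice]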